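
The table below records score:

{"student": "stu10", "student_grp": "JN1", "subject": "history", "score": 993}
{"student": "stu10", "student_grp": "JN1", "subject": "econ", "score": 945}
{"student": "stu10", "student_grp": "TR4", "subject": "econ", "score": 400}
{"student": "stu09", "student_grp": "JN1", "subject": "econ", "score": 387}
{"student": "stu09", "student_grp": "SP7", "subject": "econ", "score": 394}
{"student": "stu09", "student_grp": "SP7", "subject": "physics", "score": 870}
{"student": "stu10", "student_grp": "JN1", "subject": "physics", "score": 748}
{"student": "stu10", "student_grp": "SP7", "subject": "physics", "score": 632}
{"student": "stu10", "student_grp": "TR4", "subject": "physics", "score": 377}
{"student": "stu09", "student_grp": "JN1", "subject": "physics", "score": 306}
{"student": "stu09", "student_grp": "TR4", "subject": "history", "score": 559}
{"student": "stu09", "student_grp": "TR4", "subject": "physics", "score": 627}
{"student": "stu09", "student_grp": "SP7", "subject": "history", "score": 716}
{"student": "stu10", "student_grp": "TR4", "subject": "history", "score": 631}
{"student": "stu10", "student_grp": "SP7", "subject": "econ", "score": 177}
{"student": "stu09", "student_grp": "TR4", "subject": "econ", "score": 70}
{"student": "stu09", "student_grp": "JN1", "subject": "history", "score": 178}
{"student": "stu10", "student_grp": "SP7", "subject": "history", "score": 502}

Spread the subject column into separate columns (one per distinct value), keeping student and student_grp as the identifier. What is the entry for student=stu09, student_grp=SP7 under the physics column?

Wide layout: rows indexed by student and student_grp, columns are the 3 distinct subject values (history, econ, physics).
Cell (student=stu09, student_grp=SP7, subject=physics) draws from the long row where student=stu09, student_grp=SP7 and subject=physics, which has score=870.

870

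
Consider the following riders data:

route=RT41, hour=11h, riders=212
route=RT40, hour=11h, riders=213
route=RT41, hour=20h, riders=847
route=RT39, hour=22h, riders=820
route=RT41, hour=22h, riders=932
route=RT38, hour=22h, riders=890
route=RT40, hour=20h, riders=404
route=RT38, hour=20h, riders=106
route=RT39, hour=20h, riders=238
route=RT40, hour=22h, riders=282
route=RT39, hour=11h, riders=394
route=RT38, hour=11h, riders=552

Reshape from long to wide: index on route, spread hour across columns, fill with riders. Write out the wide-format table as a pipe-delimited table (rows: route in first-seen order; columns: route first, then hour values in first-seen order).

| route | 11h | 20h | 22h |
| RT41 | 212 | 847 | 932 |
| RT40 | 213 | 404 | 282 |
| RT39 | 394 | 238 | 820 |
| RT38 | 552 | 106 | 890 |

Columns: route plus the 3 distinct hour values (11h, 20h, 22h).
For example, row RT41 column 11h takes riders=212 from the long row (RT41, 11h).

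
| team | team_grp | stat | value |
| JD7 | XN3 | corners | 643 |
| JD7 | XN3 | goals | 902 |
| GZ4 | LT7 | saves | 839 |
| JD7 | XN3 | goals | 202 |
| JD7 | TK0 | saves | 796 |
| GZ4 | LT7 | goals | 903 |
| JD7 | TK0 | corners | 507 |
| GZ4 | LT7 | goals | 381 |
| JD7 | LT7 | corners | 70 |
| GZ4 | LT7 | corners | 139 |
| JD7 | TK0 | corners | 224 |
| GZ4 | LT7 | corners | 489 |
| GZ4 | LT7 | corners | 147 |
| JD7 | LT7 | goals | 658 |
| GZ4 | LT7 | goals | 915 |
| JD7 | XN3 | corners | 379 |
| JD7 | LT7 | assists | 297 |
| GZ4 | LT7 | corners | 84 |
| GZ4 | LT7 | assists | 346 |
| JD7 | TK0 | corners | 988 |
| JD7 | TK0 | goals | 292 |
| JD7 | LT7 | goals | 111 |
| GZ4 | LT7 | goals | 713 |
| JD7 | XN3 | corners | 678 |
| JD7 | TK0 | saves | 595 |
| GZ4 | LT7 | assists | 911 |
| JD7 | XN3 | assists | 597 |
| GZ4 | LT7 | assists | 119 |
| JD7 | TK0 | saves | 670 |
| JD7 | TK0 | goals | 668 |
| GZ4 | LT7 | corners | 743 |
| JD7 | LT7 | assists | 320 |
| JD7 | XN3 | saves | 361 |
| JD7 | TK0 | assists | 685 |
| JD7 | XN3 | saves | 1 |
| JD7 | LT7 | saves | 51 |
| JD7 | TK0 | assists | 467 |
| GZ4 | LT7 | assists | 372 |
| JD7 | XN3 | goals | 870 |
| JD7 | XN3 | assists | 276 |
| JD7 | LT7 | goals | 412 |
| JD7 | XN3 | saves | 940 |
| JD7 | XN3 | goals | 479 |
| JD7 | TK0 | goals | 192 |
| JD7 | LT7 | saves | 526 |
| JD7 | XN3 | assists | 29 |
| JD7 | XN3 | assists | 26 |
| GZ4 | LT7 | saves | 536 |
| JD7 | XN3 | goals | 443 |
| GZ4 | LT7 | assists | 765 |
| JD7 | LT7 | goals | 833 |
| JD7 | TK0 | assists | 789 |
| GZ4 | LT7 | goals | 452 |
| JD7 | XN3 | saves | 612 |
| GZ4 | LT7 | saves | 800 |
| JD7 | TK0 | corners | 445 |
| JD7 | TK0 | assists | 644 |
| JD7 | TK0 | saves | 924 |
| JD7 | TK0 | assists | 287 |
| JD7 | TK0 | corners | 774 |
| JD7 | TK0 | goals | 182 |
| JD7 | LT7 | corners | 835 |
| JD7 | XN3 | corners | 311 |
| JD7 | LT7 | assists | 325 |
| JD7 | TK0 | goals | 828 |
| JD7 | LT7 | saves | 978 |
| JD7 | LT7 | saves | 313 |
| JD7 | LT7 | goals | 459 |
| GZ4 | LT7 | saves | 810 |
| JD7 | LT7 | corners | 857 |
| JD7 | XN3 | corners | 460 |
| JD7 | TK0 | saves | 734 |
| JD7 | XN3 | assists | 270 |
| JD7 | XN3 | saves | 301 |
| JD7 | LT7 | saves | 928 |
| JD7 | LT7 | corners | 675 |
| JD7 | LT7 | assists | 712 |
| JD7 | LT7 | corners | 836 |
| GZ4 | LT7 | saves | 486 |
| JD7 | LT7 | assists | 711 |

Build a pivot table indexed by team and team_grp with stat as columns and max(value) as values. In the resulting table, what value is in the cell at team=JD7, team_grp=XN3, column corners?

Rows with team=JD7, team_grp=XN3 and stat=corners: value values are 643, 379, 678, 311, 460.
max(643, 379, 678, 311, 460) = 678.

678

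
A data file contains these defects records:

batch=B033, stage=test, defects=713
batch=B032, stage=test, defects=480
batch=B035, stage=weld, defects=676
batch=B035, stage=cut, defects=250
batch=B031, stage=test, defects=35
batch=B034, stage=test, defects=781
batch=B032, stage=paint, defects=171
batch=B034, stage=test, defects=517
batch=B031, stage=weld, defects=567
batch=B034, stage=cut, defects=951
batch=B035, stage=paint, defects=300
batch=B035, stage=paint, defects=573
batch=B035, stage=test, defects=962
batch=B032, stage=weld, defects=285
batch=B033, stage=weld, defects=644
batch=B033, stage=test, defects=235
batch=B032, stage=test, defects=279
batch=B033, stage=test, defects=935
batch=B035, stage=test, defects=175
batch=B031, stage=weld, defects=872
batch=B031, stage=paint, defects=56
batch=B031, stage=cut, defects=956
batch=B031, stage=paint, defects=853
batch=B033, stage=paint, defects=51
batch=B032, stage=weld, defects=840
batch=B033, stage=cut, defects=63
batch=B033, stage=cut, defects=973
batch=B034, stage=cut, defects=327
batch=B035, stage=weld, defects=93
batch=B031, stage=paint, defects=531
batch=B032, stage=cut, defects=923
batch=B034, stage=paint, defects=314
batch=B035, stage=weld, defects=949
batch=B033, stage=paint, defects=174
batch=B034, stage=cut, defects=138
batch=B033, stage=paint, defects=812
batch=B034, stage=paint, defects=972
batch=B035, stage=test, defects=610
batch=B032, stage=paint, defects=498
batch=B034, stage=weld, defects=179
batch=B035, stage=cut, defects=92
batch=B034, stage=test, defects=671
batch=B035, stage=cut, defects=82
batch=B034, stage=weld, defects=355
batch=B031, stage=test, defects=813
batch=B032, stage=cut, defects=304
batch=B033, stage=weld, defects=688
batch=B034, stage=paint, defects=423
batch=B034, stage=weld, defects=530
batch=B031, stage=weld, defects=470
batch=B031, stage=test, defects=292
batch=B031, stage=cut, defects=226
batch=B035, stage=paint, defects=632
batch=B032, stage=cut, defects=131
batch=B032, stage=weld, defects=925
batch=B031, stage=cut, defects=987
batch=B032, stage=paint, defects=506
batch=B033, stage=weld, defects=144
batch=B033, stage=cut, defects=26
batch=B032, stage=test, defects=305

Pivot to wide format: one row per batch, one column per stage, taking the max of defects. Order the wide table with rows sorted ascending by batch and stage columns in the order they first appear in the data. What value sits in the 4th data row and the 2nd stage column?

530

With rows sorted ascending by batch, row 4 is batch=B034. stage columns in first-appearance order: test, weld, cut, paint; column 2 is weld.
Long rows with batch=B034, stage=weld: max(179, 355, 530) = 530.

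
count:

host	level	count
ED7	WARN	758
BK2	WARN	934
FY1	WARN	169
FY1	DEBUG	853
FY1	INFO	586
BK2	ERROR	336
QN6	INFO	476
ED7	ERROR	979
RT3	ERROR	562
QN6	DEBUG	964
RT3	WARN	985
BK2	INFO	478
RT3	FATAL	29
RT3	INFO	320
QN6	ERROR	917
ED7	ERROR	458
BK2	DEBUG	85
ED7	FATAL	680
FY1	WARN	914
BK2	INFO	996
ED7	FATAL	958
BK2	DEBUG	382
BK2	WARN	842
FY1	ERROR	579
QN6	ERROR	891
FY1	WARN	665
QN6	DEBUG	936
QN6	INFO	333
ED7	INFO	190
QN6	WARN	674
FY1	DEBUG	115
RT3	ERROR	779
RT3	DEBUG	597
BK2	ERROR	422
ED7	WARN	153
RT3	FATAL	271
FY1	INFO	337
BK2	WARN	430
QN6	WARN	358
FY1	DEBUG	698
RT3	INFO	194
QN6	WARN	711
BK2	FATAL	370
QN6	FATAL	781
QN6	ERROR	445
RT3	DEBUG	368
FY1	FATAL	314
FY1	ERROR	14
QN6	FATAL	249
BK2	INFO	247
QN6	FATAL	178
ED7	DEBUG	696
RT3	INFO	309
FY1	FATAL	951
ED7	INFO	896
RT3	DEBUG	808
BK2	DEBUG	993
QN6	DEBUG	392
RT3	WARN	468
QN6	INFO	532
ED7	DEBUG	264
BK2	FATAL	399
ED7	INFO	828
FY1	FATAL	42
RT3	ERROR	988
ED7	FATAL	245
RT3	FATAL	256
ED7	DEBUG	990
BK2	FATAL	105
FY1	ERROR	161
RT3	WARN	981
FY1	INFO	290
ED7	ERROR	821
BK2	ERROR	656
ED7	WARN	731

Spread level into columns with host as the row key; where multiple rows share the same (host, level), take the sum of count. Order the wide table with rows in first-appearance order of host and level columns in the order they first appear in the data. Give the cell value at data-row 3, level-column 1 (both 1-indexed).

With rows in first-appearance order of host, row 3 is host=FY1. level columns in first-appearance order: WARN, DEBUG, INFO, ERROR, FATAL; column 1 is WARN.
Long rows with host=FY1, level=WARN: 169 + 914 + 665 = 1748.

1748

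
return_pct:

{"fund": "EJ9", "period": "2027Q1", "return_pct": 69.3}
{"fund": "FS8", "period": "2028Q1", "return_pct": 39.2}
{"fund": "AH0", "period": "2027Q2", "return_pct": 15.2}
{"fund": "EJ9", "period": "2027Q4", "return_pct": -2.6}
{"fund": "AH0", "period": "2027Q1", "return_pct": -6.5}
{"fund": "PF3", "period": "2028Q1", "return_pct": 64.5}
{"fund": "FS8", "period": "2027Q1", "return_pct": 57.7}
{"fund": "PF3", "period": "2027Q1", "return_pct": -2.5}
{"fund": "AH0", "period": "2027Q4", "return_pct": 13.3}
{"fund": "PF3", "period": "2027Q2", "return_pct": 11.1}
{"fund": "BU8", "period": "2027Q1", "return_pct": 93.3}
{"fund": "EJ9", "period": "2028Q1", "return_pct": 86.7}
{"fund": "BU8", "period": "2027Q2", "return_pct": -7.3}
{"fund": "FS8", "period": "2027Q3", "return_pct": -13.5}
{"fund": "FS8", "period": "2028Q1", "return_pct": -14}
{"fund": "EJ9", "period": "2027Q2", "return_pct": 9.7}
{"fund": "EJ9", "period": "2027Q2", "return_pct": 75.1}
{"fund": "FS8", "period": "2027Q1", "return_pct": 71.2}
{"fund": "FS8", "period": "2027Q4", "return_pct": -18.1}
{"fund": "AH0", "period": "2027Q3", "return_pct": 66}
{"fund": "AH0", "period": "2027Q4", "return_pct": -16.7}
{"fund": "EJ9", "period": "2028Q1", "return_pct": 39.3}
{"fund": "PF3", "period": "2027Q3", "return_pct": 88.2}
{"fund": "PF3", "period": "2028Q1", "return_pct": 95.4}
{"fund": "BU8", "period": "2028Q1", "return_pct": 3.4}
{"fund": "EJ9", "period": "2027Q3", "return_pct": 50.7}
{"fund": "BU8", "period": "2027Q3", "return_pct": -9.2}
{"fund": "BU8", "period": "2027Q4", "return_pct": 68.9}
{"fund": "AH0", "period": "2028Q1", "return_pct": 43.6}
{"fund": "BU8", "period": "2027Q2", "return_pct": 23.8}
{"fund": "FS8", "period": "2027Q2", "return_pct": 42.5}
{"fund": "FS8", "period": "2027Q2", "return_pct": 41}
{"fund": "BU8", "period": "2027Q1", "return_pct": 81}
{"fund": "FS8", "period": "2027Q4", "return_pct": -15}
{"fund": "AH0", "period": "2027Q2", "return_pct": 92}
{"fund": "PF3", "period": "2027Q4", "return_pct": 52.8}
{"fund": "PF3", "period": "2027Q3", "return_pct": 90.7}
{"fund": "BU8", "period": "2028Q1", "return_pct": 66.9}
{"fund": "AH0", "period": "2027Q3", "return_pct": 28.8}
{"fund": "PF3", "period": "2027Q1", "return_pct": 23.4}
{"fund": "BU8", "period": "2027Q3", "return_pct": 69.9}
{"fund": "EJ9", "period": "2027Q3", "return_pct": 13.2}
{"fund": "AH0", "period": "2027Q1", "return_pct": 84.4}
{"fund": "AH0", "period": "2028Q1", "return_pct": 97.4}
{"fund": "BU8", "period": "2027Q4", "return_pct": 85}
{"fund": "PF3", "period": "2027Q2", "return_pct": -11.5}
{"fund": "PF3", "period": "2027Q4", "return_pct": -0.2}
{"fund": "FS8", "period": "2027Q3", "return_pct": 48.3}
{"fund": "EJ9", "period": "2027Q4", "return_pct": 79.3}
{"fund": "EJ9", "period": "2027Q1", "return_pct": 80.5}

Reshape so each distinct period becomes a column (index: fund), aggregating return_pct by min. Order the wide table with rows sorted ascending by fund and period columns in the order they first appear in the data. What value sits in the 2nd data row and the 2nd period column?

With rows sorted ascending by fund, row 2 is fund=BU8. period columns in first-appearance order: 2027Q1, 2028Q1, 2027Q2, 2027Q4, 2027Q3; column 2 is 2028Q1.
Long rows with fund=BU8, period=2028Q1: min(3.4, 66.9) = 3.4.

3.4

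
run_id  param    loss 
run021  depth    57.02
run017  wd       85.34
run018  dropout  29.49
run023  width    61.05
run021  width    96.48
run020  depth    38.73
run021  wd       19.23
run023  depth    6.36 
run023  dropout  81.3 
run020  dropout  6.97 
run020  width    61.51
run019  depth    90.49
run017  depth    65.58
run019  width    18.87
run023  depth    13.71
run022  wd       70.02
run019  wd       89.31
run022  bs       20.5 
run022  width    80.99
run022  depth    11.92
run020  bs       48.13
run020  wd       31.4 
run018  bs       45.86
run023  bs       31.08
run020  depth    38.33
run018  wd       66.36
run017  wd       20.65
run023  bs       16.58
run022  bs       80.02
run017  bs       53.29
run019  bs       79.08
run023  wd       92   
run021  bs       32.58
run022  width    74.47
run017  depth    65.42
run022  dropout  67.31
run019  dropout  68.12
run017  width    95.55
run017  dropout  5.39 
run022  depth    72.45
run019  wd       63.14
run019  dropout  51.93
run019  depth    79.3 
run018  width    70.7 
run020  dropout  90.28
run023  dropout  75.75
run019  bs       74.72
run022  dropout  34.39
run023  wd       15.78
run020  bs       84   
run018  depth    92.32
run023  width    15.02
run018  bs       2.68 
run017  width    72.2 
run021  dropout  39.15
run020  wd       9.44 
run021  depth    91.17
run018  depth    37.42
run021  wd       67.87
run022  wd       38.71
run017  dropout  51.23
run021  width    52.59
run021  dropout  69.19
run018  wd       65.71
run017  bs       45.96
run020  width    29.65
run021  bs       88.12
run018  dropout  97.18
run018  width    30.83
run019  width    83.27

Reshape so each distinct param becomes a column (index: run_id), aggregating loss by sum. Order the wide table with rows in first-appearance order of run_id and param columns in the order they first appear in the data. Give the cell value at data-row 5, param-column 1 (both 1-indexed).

With rows in first-appearance order of run_id, row 5 is run_id=run020. param columns in first-appearance order: depth, wd, dropout, width, bs; column 1 is depth.
Long rows with run_id=run020, param=depth: 38.73 + 38.33 = 77.06.

77.06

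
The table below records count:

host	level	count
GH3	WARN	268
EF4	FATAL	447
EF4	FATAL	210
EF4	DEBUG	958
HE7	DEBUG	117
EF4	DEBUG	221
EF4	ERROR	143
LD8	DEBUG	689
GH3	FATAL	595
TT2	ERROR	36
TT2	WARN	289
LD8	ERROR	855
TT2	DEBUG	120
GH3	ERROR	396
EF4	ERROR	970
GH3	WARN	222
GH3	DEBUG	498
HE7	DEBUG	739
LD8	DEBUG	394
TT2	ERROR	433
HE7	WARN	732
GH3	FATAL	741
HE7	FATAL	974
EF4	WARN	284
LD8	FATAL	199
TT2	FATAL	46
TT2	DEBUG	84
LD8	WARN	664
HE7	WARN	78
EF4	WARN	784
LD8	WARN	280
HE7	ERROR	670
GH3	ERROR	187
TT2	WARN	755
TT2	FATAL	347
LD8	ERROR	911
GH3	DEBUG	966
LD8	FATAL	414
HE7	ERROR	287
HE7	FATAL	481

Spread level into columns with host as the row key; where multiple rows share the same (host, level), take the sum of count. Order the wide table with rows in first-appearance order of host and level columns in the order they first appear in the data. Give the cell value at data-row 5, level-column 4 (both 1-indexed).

With rows in first-appearance order of host, row 5 is host=TT2. level columns in first-appearance order: WARN, FATAL, DEBUG, ERROR; column 4 is ERROR.
Long rows with host=TT2, level=ERROR: 36 + 433 = 469.

469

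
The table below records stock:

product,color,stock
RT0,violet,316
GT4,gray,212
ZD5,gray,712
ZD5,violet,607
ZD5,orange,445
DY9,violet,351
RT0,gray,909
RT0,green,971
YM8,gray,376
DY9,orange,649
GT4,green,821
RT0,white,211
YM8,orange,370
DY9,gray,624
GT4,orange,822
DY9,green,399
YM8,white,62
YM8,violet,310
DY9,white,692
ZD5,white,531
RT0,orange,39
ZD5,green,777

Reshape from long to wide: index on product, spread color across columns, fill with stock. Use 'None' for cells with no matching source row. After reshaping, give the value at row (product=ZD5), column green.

The long row with product=ZD5, color=green has stock=777.

777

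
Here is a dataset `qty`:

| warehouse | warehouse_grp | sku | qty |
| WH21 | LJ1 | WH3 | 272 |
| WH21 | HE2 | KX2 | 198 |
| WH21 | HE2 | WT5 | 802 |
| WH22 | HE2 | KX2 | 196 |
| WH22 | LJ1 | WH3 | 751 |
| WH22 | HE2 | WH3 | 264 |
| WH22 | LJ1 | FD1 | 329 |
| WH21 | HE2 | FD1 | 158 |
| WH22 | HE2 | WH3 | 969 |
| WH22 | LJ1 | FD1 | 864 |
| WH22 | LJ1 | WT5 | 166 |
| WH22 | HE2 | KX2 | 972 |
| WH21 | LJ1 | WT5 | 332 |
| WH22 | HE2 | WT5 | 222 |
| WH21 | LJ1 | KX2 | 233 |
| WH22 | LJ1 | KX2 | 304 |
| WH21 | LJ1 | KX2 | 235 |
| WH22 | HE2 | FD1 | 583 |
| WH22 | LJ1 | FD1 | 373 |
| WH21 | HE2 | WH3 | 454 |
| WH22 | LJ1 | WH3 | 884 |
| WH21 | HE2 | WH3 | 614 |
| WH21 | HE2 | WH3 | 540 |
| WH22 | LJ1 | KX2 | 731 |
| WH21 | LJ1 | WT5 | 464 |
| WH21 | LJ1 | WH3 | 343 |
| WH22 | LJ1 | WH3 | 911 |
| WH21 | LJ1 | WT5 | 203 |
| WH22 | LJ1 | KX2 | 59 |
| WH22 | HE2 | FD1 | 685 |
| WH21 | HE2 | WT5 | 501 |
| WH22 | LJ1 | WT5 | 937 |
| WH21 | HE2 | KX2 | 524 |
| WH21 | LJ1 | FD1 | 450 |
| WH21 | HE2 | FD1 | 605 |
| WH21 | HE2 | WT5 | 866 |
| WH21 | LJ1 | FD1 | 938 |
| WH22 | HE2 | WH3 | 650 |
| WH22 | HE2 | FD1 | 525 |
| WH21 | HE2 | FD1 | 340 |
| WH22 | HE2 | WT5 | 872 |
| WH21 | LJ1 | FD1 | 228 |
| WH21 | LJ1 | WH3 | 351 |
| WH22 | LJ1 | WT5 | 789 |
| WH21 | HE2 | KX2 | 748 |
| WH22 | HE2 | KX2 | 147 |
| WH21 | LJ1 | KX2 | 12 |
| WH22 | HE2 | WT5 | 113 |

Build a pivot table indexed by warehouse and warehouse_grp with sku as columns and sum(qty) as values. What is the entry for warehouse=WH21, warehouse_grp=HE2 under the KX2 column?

Rows with warehouse=WH21, warehouse_grp=HE2 and sku=KX2: qty values are 198, 524, 748.
198 + 524 + 748 = 1470.

1470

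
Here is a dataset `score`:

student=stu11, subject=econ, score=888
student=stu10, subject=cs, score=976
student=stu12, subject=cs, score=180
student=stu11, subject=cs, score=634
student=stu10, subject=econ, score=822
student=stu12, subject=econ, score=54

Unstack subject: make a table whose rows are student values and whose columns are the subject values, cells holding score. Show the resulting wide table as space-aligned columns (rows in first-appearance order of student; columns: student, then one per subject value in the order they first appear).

Columns: student plus the 2 distinct subject values (econ, cs).
For example, row stu11 column econ takes score=888 from the long row (stu11, econ).

student  econ  cs 
stu11    888   634
stu10    822   976
stu12    54    180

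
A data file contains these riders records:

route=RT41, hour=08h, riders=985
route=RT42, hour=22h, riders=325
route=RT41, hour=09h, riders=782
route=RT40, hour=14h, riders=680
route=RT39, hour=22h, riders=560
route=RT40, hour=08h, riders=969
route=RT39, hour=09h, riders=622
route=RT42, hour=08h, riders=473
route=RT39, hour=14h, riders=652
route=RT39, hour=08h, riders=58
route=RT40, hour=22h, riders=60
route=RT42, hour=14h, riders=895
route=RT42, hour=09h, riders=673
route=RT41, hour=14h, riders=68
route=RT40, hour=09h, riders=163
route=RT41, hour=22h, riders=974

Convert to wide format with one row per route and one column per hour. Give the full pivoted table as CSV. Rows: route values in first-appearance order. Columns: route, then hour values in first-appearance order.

Columns: route plus the 4 distinct hour values (08h, 22h, 09h, 14h).
For example, row RT41 column 08h takes riders=985 from the long row (RT41, 08h).

route,08h,22h,09h,14h
RT41,985,974,782,68
RT42,473,325,673,895
RT40,969,60,163,680
RT39,58,560,622,652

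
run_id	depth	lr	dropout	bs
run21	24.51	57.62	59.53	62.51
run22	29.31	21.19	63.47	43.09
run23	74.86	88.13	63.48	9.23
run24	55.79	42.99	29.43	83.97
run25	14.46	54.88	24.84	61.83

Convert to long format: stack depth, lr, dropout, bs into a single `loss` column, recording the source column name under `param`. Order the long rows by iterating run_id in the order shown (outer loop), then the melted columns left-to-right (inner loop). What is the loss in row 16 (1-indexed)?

83.97

20 rows total (5 × 4). Row 16: index ⌊(16-1)/4⌋ = 3 into run_id → run24; (16-1) mod 4 = 3 into the melted columns → bs.
So row 16 is (run24, bs, 83.97); loss = 83.97.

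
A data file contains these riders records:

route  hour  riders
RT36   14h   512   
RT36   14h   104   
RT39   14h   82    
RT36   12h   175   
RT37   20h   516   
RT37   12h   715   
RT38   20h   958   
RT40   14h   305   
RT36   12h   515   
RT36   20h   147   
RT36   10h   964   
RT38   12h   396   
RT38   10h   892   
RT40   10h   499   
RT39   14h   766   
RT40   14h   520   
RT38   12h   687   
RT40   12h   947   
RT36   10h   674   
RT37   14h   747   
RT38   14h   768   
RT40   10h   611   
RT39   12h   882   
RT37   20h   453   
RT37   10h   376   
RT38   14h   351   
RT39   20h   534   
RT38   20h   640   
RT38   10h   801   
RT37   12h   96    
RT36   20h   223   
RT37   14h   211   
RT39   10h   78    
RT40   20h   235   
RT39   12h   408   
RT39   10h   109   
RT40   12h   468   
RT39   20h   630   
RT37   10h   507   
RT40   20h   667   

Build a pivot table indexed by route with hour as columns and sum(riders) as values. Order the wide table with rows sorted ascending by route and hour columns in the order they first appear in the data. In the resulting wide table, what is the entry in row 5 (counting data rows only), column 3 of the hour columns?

902

With rows sorted ascending by route, row 5 is route=RT40. hour columns in first-appearance order: 14h, 12h, 20h, 10h; column 3 is 20h.
Long rows with route=RT40, hour=20h: 235 + 667 = 902.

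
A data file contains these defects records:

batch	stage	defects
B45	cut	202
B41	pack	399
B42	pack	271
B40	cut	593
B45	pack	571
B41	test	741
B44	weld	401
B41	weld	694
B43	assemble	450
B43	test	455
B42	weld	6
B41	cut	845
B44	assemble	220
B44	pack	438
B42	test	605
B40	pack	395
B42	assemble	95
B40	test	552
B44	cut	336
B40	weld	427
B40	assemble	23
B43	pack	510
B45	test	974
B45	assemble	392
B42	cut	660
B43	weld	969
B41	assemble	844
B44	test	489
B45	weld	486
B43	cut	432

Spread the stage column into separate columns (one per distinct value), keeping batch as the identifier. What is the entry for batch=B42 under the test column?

Wide layout: rows indexed by batch, columns are the 5 distinct stage values (cut, pack, test, weld, assemble).
Cell (batch=B42, stage=test) draws from the long row where batch=B42 and stage=test, which has defects=605.

605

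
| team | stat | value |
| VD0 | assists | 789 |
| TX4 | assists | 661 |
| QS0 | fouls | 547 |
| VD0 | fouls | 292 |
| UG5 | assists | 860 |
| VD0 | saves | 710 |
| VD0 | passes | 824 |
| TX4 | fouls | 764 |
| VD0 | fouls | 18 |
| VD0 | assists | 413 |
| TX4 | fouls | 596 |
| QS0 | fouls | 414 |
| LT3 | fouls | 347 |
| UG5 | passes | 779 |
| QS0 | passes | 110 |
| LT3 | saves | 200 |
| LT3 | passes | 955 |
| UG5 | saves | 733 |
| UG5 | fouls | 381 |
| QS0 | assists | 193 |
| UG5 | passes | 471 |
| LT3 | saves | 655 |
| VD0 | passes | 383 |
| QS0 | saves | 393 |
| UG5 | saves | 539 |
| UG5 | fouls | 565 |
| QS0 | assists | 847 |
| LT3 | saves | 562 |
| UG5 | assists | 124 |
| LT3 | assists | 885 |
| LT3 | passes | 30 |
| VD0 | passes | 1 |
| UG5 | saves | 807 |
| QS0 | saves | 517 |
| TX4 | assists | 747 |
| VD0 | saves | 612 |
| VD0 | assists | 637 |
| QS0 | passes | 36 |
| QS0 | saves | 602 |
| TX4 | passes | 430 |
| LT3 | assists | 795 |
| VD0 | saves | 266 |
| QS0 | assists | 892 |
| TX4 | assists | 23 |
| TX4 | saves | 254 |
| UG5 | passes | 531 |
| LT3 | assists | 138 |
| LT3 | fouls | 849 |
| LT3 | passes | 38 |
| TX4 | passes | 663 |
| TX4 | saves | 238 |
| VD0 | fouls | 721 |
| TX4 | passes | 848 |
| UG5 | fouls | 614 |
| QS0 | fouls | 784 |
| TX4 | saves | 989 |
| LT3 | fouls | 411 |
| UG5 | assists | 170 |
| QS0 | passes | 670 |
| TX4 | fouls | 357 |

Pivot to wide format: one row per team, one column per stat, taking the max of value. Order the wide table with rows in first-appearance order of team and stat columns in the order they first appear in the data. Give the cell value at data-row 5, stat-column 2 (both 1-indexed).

849

With rows in first-appearance order of team, row 5 is team=LT3. stat columns in first-appearance order: assists, fouls, saves, passes; column 2 is fouls.
Long rows with team=LT3, stat=fouls: max(347, 849, 411) = 849.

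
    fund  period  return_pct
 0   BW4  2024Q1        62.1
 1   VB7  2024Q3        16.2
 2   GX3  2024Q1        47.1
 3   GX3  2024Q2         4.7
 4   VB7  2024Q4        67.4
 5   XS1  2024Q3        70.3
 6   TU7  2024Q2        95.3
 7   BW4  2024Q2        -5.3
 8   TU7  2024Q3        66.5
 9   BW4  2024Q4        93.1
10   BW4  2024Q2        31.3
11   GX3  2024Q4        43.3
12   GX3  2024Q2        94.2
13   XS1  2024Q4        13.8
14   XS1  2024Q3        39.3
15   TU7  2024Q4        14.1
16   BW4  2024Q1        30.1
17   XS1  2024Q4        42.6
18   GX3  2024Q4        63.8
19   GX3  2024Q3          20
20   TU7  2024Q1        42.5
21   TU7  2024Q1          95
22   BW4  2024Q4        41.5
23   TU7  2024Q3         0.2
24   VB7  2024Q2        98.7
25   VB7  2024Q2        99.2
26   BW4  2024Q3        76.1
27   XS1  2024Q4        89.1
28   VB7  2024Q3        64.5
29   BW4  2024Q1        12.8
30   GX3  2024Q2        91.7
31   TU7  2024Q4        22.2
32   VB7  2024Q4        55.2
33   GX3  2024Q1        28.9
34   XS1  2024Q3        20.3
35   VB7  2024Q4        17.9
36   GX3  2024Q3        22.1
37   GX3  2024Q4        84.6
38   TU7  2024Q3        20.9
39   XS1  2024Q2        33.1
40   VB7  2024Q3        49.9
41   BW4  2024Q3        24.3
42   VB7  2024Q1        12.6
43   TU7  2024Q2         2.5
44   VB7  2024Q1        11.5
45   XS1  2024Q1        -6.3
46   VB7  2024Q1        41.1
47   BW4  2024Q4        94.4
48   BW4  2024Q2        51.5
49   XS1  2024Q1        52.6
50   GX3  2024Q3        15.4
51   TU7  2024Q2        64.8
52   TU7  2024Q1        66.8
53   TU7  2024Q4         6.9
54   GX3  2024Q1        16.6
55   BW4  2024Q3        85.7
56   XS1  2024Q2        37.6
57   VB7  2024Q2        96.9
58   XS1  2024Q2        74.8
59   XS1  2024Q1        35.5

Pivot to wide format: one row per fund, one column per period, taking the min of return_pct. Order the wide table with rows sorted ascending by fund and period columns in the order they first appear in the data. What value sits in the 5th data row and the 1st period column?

-6.3

With rows sorted ascending by fund, row 5 is fund=XS1. period columns in first-appearance order: 2024Q1, 2024Q3, 2024Q2, 2024Q4; column 1 is 2024Q1.
Long rows with fund=XS1, period=2024Q1: min(-6.3, 52.6, 35.5) = -6.3.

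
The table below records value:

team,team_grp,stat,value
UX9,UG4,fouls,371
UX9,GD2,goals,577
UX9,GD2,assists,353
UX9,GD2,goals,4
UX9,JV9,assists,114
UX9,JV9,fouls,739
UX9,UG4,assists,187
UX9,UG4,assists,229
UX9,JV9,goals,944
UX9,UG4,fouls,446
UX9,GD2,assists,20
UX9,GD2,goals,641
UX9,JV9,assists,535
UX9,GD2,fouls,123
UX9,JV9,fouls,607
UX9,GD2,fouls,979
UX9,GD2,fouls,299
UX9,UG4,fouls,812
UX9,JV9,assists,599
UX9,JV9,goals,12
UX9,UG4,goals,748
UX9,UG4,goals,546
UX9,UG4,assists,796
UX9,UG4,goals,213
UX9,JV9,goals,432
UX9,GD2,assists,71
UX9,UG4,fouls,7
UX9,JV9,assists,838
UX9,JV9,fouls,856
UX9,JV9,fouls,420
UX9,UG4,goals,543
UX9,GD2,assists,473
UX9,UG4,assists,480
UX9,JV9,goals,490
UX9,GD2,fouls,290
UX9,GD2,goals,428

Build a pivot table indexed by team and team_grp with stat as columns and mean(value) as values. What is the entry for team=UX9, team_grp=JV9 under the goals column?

469.50

Rows with team=UX9, team_grp=JV9 and stat=goals: value values are 944, 12, 432, 490.
(944 + 12 + 432 + 490) / 4 = 469.50.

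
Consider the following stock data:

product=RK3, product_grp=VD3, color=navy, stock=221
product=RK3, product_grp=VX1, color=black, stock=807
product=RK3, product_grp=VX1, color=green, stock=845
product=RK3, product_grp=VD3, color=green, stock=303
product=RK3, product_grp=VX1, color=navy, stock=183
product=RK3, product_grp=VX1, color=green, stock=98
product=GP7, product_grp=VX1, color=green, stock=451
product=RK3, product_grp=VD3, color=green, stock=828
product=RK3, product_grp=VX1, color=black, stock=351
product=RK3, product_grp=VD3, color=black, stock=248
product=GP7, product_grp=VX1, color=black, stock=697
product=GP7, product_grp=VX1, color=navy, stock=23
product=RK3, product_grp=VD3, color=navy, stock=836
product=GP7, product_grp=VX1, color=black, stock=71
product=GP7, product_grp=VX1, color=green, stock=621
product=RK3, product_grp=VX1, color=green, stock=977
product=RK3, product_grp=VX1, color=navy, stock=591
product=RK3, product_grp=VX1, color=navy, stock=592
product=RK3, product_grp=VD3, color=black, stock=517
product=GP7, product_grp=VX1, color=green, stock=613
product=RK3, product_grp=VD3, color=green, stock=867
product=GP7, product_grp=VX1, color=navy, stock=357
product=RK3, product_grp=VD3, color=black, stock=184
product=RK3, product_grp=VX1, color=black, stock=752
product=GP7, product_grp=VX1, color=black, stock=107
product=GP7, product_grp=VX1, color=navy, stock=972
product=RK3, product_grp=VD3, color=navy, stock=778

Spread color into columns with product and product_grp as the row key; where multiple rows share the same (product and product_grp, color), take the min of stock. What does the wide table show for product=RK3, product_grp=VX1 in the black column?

351

Rows with product=RK3, product_grp=VX1 and color=black: stock values are 807, 351, 752.
min(807, 351, 752) = 351.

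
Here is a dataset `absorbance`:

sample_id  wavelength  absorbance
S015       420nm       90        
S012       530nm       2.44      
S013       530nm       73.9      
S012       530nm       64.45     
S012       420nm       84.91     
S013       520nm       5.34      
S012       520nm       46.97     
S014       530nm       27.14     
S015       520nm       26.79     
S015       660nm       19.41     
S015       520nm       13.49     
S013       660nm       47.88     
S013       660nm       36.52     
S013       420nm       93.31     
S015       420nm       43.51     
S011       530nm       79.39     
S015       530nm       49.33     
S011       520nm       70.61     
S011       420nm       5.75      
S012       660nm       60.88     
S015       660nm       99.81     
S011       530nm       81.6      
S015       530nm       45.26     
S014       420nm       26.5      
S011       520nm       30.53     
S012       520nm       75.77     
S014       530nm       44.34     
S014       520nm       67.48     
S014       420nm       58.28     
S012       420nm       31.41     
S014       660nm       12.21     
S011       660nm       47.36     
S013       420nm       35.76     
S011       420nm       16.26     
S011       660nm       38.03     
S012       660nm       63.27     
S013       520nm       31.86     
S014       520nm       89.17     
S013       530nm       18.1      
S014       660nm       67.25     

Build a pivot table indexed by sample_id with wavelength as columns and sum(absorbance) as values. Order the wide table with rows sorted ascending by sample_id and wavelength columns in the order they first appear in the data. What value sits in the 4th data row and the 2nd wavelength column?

With rows sorted ascending by sample_id, row 4 is sample_id=S014. wavelength columns in first-appearance order: 420nm, 530nm, 520nm, 660nm; column 2 is 530nm.
Long rows with sample_id=S014, wavelength=530nm: 27.14 + 44.34 = 71.48.

71.48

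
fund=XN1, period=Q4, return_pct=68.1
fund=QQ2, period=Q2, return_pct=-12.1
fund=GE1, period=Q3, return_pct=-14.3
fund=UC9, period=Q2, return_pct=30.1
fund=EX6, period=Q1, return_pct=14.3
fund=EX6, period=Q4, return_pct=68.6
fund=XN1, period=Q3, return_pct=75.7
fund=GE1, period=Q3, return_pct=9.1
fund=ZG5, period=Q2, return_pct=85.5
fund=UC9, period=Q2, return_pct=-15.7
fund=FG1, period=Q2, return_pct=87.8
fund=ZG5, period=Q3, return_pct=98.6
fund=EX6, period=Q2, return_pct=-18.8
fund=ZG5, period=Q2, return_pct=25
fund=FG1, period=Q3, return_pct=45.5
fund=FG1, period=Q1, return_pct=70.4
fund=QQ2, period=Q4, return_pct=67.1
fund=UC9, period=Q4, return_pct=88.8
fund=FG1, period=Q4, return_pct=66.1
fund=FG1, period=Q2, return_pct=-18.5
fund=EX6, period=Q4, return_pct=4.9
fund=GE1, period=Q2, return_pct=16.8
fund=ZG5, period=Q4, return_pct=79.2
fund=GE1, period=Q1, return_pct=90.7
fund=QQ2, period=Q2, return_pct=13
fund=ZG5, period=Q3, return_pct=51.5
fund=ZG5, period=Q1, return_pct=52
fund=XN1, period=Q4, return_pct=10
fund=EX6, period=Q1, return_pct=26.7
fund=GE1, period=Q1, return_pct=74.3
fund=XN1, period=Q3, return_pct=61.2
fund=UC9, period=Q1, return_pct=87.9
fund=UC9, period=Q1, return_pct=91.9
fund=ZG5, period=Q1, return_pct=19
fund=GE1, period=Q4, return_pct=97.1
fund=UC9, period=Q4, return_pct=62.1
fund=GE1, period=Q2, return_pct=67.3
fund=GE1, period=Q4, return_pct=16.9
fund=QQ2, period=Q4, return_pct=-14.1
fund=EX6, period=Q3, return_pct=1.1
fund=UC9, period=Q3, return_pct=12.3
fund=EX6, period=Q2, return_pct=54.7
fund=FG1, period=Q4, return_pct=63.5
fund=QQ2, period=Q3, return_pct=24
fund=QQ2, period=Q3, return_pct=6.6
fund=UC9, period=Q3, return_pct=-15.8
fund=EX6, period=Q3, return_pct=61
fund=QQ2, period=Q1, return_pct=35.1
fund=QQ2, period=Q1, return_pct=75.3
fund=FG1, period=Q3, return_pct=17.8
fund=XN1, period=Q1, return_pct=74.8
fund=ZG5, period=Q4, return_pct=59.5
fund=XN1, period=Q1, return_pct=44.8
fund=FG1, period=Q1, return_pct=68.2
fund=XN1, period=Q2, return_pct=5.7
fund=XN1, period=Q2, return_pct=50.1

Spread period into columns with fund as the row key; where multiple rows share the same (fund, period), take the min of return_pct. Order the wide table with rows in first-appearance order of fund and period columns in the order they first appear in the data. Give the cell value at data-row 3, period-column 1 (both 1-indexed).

With rows in first-appearance order of fund, row 3 is fund=GE1. period columns in first-appearance order: Q4, Q2, Q3, Q1; column 1 is Q4.
Long rows with fund=GE1, period=Q4: min(97.1, 16.9) = 16.9.

16.9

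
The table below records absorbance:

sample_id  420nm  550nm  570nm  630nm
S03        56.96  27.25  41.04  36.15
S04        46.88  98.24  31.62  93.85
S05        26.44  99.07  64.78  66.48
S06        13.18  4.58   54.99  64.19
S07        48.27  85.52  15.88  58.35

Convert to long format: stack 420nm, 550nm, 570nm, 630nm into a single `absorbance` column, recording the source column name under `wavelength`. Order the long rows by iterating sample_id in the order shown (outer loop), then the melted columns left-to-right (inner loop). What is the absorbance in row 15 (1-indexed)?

20 rows total (5 × 4). Row 15: index ⌊(15-1)/4⌋ = 3 into sample_id → S06; (15-1) mod 4 = 2 into the melted columns → 570nm.
So row 15 is (S06, 570nm, 54.99); absorbance = 54.99.

54.99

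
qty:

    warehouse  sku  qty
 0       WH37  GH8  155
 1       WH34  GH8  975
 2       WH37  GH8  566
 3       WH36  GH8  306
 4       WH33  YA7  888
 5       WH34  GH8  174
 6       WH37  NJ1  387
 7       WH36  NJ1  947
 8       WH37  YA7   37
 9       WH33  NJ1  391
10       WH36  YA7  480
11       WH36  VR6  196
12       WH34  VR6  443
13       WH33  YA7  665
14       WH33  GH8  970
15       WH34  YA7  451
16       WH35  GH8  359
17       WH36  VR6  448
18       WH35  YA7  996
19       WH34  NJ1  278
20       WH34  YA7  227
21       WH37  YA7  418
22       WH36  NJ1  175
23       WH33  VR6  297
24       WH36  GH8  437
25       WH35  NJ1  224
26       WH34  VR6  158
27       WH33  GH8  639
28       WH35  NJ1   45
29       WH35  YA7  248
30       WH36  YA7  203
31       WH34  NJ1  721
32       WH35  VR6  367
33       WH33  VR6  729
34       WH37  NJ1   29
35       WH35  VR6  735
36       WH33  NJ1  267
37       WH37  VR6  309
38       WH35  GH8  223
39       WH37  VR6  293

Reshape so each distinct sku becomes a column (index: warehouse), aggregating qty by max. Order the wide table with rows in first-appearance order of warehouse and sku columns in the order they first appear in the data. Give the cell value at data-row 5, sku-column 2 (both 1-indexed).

996

With rows in first-appearance order of warehouse, row 5 is warehouse=WH35. sku columns in first-appearance order: GH8, YA7, NJ1, VR6; column 2 is YA7.
Long rows with warehouse=WH35, sku=YA7: max(996, 248) = 996.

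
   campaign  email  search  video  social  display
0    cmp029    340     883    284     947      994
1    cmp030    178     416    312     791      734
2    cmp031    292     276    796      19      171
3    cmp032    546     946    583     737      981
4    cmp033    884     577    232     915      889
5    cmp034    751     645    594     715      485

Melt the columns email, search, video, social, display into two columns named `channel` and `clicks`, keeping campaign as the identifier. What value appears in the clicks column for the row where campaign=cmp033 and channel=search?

Unpivoting turns each (campaign, wide-column) pair into one long row.
The wide cell at row cmp033, column search holds 577, so the long row (cmp033, search) has clicks=577.

577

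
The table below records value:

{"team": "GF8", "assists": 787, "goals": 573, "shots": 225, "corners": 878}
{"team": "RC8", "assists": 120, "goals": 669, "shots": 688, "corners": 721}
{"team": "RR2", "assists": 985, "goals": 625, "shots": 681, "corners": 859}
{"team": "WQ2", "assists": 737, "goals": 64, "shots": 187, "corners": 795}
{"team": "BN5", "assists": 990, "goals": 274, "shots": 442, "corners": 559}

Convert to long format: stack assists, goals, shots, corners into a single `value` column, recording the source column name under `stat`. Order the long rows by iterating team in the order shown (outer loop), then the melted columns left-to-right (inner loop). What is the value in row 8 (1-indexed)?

20 rows total (5 × 4). Row 8: index ⌊(8-1)/4⌋ = 1 into team → RC8; (8-1) mod 4 = 3 into the melted columns → corners.
So row 8 is (RC8, corners, 721); value = 721.

721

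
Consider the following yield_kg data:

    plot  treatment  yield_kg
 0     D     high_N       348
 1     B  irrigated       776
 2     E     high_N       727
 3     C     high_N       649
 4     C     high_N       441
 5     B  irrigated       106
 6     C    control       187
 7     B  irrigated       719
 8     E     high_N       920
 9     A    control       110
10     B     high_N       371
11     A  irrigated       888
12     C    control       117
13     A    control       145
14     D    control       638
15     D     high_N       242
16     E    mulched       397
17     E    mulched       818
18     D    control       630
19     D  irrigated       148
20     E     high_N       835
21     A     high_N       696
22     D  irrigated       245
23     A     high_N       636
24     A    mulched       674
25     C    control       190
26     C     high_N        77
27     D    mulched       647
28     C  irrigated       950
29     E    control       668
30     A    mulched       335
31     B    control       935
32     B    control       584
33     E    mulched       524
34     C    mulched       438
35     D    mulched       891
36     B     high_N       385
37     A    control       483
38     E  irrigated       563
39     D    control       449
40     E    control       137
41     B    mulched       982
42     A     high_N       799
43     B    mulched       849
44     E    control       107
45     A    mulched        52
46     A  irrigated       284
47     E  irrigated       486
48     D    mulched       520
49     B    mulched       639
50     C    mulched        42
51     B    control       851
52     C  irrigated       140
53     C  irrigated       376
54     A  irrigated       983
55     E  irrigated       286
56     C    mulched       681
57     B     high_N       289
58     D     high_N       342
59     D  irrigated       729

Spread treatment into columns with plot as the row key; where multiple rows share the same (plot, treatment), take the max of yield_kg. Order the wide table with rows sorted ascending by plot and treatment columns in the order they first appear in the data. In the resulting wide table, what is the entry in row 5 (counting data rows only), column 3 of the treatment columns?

668

With rows sorted ascending by plot, row 5 is plot=E. treatment columns in first-appearance order: high_N, irrigated, control, mulched; column 3 is control.
Long rows with plot=E, treatment=control: max(668, 137, 107) = 668.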